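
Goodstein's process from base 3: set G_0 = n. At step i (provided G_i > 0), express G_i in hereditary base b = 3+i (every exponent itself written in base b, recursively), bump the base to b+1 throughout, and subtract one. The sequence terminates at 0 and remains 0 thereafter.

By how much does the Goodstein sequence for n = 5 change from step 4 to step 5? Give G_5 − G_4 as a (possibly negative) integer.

-1

5 —HB3→ 3 + 2 —bump→ 4 + 2 = 6 —(−1)→ 5
5 —HB4→ 4 + 1 —bump→ 5 + 1 = 6 —(−1)→ 5
5 —HB5→ 5 —bump→ 6 = 6 —(−1)→ 5
5 —HB6→ 5 —bump→ 5 = 5 —(−1)→ 4
4 —HB7→ 4 —bump→ 4 = 4 —(−1)→ 3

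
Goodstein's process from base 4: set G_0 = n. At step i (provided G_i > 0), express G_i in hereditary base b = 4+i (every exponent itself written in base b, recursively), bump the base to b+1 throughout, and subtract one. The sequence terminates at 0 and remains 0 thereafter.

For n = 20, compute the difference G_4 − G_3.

14

G_0 = 20. HB_4(20) = 4^2 + 4. Bump = 30. G_1 = 29.
G_1 = 29. HB_5(29) = 5^2 + 4. Bump = 40. G_2 = 39.
G_2 = 39. HB_6(39) = 6^2 + 3. Bump = 52. G_3 = 51.
G_3 = 51. HB_7(51) = 7^2 + 2. Bump = 66. G_4 = 65.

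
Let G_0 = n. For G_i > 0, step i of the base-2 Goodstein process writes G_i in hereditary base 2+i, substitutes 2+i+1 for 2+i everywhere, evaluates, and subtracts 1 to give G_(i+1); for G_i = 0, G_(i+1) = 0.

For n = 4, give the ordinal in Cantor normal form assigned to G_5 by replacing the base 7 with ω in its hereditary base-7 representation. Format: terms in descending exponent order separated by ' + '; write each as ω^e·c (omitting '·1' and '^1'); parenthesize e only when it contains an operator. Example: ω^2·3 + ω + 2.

base 2: 4 = 2^2; at 3: 3^3 = 27; next = 26
base 3: 26 = 2·3^2 + 2·3 + 2; at 4: 2·4^2 + 2·4 + 2 = 42; next = 41
base 4: 41 = 2·4^2 + 2·4 + 1; at 5: 2·5^2 + 2·5 + 1 = 61; next = 60
base 5: 60 = 2·5^2 + 2·5; at 6: 2·6^2 + 2·6 = 84; next = 83
base 6: 83 = 2·6^2 + 6 + 5; at 7: 2·7^2 + 7 + 5 = 110; next = 109
base 7: 109 = 2·7^2 + 7 + 4; at 8: 2·8^2 + 8 + 4 = 140; next = 139

ω^2·2 + ω + 4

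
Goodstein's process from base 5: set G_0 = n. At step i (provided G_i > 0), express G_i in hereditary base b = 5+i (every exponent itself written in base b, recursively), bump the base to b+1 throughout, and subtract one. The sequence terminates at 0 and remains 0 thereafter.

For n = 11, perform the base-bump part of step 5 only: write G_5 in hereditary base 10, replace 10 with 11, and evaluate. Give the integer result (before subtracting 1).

14

base 5: 11 = 2·5 + 1; at 6: 2·6 + 1 = 13; next = 12
base 6: 12 = 2·6; at 7: 2·7 = 14; next = 13
base 7: 13 = 7 + 6; at 8: 8 + 6 = 14; next = 13
base 8: 13 = 8 + 5; at 9: 9 + 5 = 14; next = 13
base 9: 13 = 9 + 4; at 10: 10 + 4 = 14; next = 13
base 10: 13 = 10 + 3; at 11: 11 + 3 = 14; next = 13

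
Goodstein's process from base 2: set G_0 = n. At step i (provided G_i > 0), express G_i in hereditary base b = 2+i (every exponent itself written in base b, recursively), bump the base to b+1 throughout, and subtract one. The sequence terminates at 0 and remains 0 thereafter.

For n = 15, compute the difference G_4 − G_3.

307841

i=0: 15 = 2^(2 + 1) + 2^2 + 2 + 1 (b=2); 2→3: 3^(3 + 1) + 3^3 + 3 + 1 = 112; 112−1 = 111
i=1: 111 = 3^(3 + 1) + 3^3 + 3 (b=3); 3→4: 4^(4 + 1) + 4^4 + 4 = 1284; 1284−1 = 1283
i=2: 1283 = 4^(4 + 1) + 4^4 + 3 (b=4); 4→5: 5^(5 + 1) + 5^5 + 3 = 18753; 18753−1 = 18752
i=3: 18752 = 5^(5 + 1) + 5^5 + 2 (b=5); 5→6: 6^(6 + 1) + 6^6 + 2 = 326594; 326594−1 = 326593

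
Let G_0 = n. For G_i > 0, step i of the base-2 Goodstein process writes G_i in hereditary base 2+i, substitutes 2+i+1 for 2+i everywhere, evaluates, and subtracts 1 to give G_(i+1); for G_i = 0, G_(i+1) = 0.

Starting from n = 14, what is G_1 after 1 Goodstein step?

110

base 2: 14 = 2^(2 + 1) + 2^2 + 2; at 3: 3^(3 + 1) + 3^3 + 3 = 111; next = 110
base 3: 110 = 3^(3 + 1) + 3^3 + 2; at 4: 4^(4 + 1) + 4^4 + 2 = 1282; next = 1281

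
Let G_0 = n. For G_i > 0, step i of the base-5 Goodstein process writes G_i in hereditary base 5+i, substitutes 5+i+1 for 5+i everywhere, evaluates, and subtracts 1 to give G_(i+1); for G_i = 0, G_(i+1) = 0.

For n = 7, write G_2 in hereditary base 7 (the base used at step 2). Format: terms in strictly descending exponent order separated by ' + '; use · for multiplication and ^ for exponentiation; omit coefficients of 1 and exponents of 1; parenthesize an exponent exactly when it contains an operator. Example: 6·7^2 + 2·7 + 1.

base 5: 7 = 5 + 2; at 6: 6 + 2 = 8; next = 7
base 6: 7 = 6 + 1; at 7: 7 + 1 = 8; next = 7
base 7: 7 = 7; at 8: 8 = 8; next = 7

7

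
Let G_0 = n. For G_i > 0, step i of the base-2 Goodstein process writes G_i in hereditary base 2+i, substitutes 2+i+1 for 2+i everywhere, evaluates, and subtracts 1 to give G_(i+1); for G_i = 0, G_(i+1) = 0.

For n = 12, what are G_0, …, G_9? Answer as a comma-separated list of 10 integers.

G_0=12  [base 2] 2^(2 + 1) + 2^2  →[2↦3]→  3^(3 + 1) + 3^3 = 108  −1 ⇒ G_1=107
G_1=107  [base 3] 3^(3 + 1) + 2·3^2 + 2·3 + 2  →[3↦4]→  4^(4 + 1) + 2·4^2 + 2·4 + 2 = 1066  −1 ⇒ G_2=1065
G_2=1065  [base 4] 4^(4 + 1) + 2·4^2 + 2·4 + 1  →[4↦5]→  5^(5 + 1) + 2·5^2 + 2·5 + 1 = 15686  −1 ⇒ G_3=15685
G_3=15685  [base 5] 5^(5 + 1) + 2·5^2 + 2·5  →[5↦6]→  6^(6 + 1) + 2·6^2 + 2·6 = 280020  −1 ⇒ G_4=280019
G_4=280019  [base 6] 6^(6 + 1) + 2·6^2 + 6 + 5  →[6↦7]→  7^(7 + 1) + 2·7^2 + 7 + 5 = 5764911  −1 ⇒ G_5=5764910
G_5=5764910  [base 7] 7^(7 + 1) + 2·7^2 + 7 + 4  →[7↦8]→  8^(8 + 1) + 2·8^2 + 8 + 4 = 134217868  −1 ⇒ G_6=134217867
G_6=134217867  [base 8] 8^(8 + 1) + 2·8^2 + 8 + 3  →[8↦9]→  9^(9 + 1) + 2·9^2 + 9 + 3 = 3486784575  −1 ⇒ G_7=3486784574
G_7=3486784574  [base 9] 9^(9 + 1) + 2·9^2 + 9 + 2  →[9↦10]→  10^(10 + 1) + 2·10^2 + 10 + 2 = 100000000212  −1 ⇒ G_8=100000000211
G_8=100000000211  [base 10] 10^(10 + 1) + 2·10^2 + 10 + 1  →[10↦11]→  11^(11 + 1) + 2·11^2 + 11 + 1 = 3138428376975  −1 ⇒ G_9=3138428376974

12, 107, 1065, 15685, 280019, 5764910, 134217867, 3486784574, 100000000211, 3138428376974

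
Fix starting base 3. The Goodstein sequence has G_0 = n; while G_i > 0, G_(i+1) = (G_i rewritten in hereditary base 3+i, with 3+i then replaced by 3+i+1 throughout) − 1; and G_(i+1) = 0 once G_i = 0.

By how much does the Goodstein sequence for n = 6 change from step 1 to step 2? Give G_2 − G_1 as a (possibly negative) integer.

6 —HB3→ 2·3 —bump→ 2·4 = 8 —(−1)→ 7
7 —HB4→ 4 + 3 —bump→ 5 + 3 = 8 —(−1)→ 7

0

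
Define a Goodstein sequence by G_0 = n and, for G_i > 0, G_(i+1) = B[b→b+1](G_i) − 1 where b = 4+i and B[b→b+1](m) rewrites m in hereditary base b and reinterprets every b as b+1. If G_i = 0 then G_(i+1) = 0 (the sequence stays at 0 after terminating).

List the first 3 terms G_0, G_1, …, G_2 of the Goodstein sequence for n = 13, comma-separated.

13, 15, 17

base 4: 13 = 3·4 + 1; at 5: 3·5 + 1 = 16; next = 15
base 5: 15 = 3·5; at 6: 3·6 = 18; next = 17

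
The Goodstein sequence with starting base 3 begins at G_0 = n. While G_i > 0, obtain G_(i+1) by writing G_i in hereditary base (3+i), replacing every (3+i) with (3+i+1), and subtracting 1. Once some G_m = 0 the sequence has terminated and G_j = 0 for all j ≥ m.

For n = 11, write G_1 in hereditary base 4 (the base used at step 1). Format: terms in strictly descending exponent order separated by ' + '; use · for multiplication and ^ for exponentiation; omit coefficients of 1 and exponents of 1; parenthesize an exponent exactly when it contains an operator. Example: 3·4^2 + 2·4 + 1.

4^2 + 1

(0) 11|_3 = 3^2 + 2 ↦ 4^2 + 2|_4 = 18 ⇒ 17
(1) 17|_4 = 4^2 + 1 ↦ 5^2 + 1|_5 = 26 ⇒ 25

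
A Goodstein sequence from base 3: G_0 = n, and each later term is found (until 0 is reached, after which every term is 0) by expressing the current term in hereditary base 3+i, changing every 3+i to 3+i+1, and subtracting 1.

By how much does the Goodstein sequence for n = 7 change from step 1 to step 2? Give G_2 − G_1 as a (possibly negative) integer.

1

7 —HB3→ 2·3 + 1 —bump→ 2·4 + 1 = 9 —(−1)→ 8
8 —HB4→ 2·4 —bump→ 2·5 = 10 —(−1)→ 9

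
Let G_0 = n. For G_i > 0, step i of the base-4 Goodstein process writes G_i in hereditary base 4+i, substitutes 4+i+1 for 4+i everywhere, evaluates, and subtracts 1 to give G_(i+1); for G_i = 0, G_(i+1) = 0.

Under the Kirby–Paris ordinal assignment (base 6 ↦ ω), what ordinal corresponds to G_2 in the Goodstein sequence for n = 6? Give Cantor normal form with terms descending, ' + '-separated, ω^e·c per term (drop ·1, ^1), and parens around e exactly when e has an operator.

ω

[0] 6 ≡ 4 + 2 (base 4). Lift 5: 7. −1: 6.
[1] 6 ≡ 5 + 1 (base 5). Lift 6: 7. −1: 6.
[2] 6 ≡ 6 (base 6). Lift 7: 7. −1: 6.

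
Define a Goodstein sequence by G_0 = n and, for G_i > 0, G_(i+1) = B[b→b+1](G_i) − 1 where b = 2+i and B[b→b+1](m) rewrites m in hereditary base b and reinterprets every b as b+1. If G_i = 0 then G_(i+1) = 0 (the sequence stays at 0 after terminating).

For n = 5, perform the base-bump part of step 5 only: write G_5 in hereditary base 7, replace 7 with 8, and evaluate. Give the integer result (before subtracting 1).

1752

i=0: 5 = 2^2 + 1 (b=2); 2→3: 3^3 + 1 = 28; 28−1 = 27
i=1: 27 = 3^3 (b=3); 3→4: 4^4 = 256; 256−1 = 255
i=2: 255 = 3·4^3 + 3·4^2 + 3·4 + 3 (b=4); 4→5: 3·5^3 + 3·5^2 + 3·5 + 3 = 468; 468−1 = 467
i=3: 467 = 3·5^3 + 3·5^2 + 3·5 + 2 (b=5); 5→6: 3·6^3 + 3·6^2 + 3·6 + 2 = 776; 776−1 = 775
i=4: 775 = 3·6^3 + 3·6^2 + 3·6 + 1 (b=6); 6→7: 3·7^3 + 3·7^2 + 3·7 + 1 = 1198; 1198−1 = 1197
i=5: 1197 = 3·7^3 + 3·7^2 + 3·7 (b=7); 7→8: 3·8^3 + 3·8^2 + 3·8 = 1752; 1752−1 = 1751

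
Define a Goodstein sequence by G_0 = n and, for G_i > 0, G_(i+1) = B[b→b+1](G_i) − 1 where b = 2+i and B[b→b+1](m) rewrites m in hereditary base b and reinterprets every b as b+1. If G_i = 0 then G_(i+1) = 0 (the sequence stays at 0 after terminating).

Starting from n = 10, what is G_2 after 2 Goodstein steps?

1025

G_0=10  [base 2] 2^(2 + 1) + 2  →[2↦3]→  3^(3 + 1) + 3 = 84  −1 ⇒ G_1=83
G_1=83  [base 3] 3^(3 + 1) + 2  →[3↦4]→  4^(4 + 1) + 2 = 1026  −1 ⇒ G_2=1025
G_2=1025  [base 4] 4^(4 + 1) + 1  →[4↦5]→  5^(5 + 1) + 1 = 15626  −1 ⇒ G_3=15625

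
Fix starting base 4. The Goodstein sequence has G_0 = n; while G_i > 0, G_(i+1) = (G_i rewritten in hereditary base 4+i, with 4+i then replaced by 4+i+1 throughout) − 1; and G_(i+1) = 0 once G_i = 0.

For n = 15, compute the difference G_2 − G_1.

G_0=15  [base 4] 3·4 + 3  →[4↦5]→  3·5 + 3 = 18  −1 ⇒ G_1=17
G_1=17  [base 5] 3·5 + 2  →[5↦6]→  3·6 + 2 = 20  −1 ⇒ G_2=19

2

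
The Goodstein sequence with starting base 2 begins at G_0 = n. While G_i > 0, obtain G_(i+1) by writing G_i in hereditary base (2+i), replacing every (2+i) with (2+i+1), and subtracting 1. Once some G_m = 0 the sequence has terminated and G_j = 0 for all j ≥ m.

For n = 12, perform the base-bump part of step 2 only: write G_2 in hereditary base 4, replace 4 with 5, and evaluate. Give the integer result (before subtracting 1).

15686

G_0 = 12. HB_2(12) = 2^(2 + 1) + 2^2. Bump = 108. G_1 = 107.
G_1 = 107. HB_3(107) = 3^(3 + 1) + 2·3^2 + 2·3 + 2. Bump = 1066. G_2 = 1065.
G_2 = 1065. HB_4(1065) = 4^(4 + 1) + 2·4^2 + 2·4 + 1. Bump = 15686. G_3 = 15685.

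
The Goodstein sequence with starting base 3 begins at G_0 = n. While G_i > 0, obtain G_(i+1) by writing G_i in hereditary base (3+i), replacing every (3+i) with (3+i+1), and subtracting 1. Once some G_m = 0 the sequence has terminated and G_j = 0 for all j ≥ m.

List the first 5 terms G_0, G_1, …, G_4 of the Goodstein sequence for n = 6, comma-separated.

6, 7, 7, 7, 7

G_0 = 6. HB_3(6) = 2·3. Bump = 8. G_1 = 7.
G_1 = 7. HB_4(7) = 4 + 3. Bump = 8. G_2 = 7.
G_2 = 7. HB_5(7) = 5 + 2. Bump = 8. G_3 = 7.
G_3 = 7. HB_6(7) = 6 + 1. Bump = 8. G_4 = 7.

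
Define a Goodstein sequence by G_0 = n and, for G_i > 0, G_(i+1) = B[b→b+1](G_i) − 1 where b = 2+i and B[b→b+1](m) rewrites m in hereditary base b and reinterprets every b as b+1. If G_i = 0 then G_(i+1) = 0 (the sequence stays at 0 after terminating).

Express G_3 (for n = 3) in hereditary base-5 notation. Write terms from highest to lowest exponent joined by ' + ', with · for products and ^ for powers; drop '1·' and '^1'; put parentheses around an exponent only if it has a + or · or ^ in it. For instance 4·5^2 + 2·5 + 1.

2

(0) 3|_2 = 2 + 1 ↦ 3 + 1|_3 = 4 ⇒ 3
(1) 3|_3 = 3 ↦ 4|_4 = 4 ⇒ 3
(2) 3|_4 = 3 ↦ 3|_5 = 3 ⇒ 2
(3) 2|_5 = 2 ↦ 2|_6 = 2 ⇒ 1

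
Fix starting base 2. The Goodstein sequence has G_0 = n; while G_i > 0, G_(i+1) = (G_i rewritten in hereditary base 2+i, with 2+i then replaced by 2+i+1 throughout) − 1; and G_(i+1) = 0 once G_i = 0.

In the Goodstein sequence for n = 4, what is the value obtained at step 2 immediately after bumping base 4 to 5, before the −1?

61

G_0 = 4. HB_2(4) = 2^2. Bump = 27. G_1 = 26.
G_1 = 26. HB_3(26) = 2·3^2 + 2·3 + 2. Bump = 42. G_2 = 41.
G_2 = 41. HB_4(41) = 2·4^2 + 2·4 + 1. Bump = 61. G_3 = 60.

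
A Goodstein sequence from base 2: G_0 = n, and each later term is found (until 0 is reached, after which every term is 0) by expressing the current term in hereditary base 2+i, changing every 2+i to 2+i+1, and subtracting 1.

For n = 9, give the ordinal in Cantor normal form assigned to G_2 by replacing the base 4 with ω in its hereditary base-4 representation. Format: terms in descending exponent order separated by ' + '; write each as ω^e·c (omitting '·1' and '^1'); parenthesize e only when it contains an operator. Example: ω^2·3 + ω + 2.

ω^ω·3 + ω^3·3 + ω^2·3 + ω·3 + 3

step 0: 9 = 2^(2 + 1) + 1; sub 3 for 2: 3^(3 + 1) + 1; = 82; G_1 = 82−1 = 81
step 1: 81 = 3^(3 + 1); sub 4 for 3: 4^(4 + 1); = 1024; G_2 = 1024−1 = 1023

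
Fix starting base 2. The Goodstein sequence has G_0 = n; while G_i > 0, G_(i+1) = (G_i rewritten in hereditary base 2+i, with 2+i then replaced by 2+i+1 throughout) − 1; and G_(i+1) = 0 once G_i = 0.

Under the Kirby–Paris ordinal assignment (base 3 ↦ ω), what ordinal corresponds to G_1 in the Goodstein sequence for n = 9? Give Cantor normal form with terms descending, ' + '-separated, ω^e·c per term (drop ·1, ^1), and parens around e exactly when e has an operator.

ω^(ω + 1)

step 0: 9 = 2^(2 + 1) + 1; sub 3 for 2: 3^(3 + 1) + 1; = 82; G_1 = 82−1 = 81
step 1: 81 = 3^(3 + 1); sub 4 for 3: 4^(4 + 1); = 1024; G_2 = 1024−1 = 1023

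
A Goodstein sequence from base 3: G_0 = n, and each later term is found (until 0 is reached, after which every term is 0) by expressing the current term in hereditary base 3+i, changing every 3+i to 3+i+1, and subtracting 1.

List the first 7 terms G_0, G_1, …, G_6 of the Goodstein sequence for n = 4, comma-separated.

4, 4, 4, 3, 2, 1, 0

(0) 4|_3 = 3 + 1 ↦ 4 + 1|_4 = 5 ⇒ 4
(1) 4|_4 = 4 ↦ 5|_5 = 5 ⇒ 4
(2) 4|_5 = 4 ↦ 4|_6 = 4 ⇒ 3
(3) 3|_6 = 3 ↦ 3|_7 = 3 ⇒ 2
(4) 2|_7 = 2 ↦ 2|_8 = 2 ⇒ 1
(5) 1|_8 = 1 ↦ 1|_9 = 1 ⇒ 0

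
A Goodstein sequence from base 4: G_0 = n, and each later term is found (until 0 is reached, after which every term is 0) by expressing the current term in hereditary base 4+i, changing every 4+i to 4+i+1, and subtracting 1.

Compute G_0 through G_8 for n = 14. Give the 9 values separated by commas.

step 0: 14 = 3·4 + 2; sub 5 for 4: 3·5 + 2; = 17; G_1 = 17−1 = 16
step 1: 16 = 3·5 + 1; sub 6 for 5: 3·6 + 1; = 19; G_2 = 19−1 = 18
step 2: 18 = 3·6; sub 7 for 6: 3·7; = 21; G_3 = 21−1 = 20
step 3: 20 = 2·7 + 6; sub 8 for 7: 2·8 + 6; = 22; G_4 = 22−1 = 21
step 4: 21 = 2·8 + 5; sub 9 for 8: 2·9 + 5; = 23; G_5 = 23−1 = 22
step 5: 22 = 2·9 + 4; sub 10 for 9: 2·10 + 4; = 24; G_6 = 24−1 = 23
step 6: 23 = 2·10 + 3; sub 11 for 10: 2·11 + 3; = 25; G_7 = 25−1 = 24
step 7: 24 = 2·11 + 2; sub 12 for 11: 2·12 + 2; = 26; G_8 = 26−1 = 25

14, 16, 18, 20, 21, 22, 23, 24, 25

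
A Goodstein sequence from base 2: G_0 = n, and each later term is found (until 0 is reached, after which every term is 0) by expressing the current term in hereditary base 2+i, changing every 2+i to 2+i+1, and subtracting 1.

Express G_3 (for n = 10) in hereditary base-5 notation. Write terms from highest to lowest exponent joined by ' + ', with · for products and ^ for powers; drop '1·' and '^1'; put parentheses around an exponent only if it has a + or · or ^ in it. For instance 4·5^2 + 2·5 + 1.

5^(5 + 1)

G_0 = 10. HB_2(10) = 2^(2 + 1) + 2. Bump = 84. G_1 = 83.
G_1 = 83. HB_3(83) = 3^(3 + 1) + 2. Bump = 1026. G_2 = 1025.
G_2 = 1025. HB_4(1025) = 4^(4 + 1) + 1. Bump = 15626. G_3 = 15625.
G_3 = 15625. HB_5(15625) = 5^(5 + 1). Bump = 279936. G_4 = 279935.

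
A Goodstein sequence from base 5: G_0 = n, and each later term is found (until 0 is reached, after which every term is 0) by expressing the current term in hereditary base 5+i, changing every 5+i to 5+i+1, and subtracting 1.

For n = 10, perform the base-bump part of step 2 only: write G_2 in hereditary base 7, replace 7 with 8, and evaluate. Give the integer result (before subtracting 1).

12

(0) 10|_5 = 2·5 ↦ 2·6|_6 = 12 ⇒ 11
(1) 11|_6 = 6 + 5 ↦ 7 + 5|_7 = 12 ⇒ 11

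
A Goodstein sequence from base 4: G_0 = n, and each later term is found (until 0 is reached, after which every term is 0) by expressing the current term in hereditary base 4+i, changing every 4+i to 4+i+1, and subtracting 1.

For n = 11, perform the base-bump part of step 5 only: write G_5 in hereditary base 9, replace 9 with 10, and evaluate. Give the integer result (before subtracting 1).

i=0: 11 = 2·4 + 3 (b=4); 4→5: 2·5 + 3 = 13; 13−1 = 12
i=1: 12 = 2·5 + 2 (b=5); 5→6: 2·6 + 2 = 14; 14−1 = 13
i=2: 13 = 2·6 + 1 (b=6); 6→7: 2·7 + 1 = 15; 15−1 = 14
i=3: 14 = 2·7 (b=7); 7→8: 2·8 = 16; 16−1 = 15
i=4: 15 = 8 + 7 (b=8); 8→9: 9 + 7 = 16; 16−1 = 15
i=5: 15 = 9 + 6 (b=9); 9→10: 10 + 6 = 16; 16−1 = 15

16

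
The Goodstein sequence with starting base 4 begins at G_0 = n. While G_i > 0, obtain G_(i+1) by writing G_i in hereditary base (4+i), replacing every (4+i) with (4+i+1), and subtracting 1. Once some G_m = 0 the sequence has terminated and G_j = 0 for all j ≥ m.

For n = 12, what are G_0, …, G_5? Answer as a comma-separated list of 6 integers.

[0] 12 ≡ 3·4 (base 4). Lift 5: 15. −1: 14.
[1] 14 ≡ 2·5 + 4 (base 5). Lift 6: 16. −1: 15.
[2] 15 ≡ 2·6 + 3 (base 6). Lift 7: 17. −1: 16.
[3] 16 ≡ 2·7 + 2 (base 7). Lift 8: 18. −1: 17.
[4] 17 ≡ 2·8 + 1 (base 8). Lift 9: 19. −1: 18.

12, 14, 15, 16, 17, 18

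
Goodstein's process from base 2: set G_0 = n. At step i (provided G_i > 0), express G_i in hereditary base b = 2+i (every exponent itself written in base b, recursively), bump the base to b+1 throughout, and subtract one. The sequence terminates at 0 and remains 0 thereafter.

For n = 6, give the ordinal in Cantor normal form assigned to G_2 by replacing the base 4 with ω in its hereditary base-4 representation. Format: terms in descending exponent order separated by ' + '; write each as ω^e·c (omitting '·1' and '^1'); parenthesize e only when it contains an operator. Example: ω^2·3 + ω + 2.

ω^ω + 1

step 0: 6 = 2^2 + 2; sub 3 for 2: 3^3 + 3; = 30; G_1 = 30−1 = 29
step 1: 29 = 3^3 + 2; sub 4 for 3: 4^4 + 2; = 258; G_2 = 258−1 = 257
step 2: 257 = 4^4 + 1; sub 5 for 4: 5^5 + 1; = 3126; G_3 = 3126−1 = 3125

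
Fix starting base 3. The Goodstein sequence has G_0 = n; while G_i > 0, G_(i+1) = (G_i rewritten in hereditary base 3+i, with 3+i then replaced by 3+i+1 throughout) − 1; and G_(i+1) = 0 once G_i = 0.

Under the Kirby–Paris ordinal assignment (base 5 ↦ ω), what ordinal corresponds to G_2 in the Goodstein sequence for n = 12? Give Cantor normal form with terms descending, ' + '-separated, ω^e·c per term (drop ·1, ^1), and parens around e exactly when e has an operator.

G_0 = 12. HB_3(12) = 3^2 + 3. Bump = 20. G_1 = 19.
G_1 = 19. HB_4(19) = 4^2 + 3. Bump = 28. G_2 = 27.
G_2 = 27. HB_5(27) = 5^2 + 2. Bump = 38. G_3 = 37.

ω^2 + 2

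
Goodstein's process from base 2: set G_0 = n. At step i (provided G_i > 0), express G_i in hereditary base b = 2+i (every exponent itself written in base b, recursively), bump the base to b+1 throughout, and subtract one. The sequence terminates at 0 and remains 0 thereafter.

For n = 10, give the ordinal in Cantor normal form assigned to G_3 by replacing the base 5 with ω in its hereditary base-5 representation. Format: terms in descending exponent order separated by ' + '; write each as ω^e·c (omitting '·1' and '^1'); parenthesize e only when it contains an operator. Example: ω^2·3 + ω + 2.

ω^(ω + 1)

i=0: 10 = 2^(2 + 1) + 2 (b=2); 2→3: 3^(3 + 1) + 3 = 84; 84−1 = 83
i=1: 83 = 3^(3 + 1) + 2 (b=3); 3→4: 4^(4 + 1) + 2 = 1026; 1026−1 = 1025
i=2: 1025 = 4^(4 + 1) + 1 (b=4); 4→5: 5^(5 + 1) + 1 = 15626; 15626−1 = 15625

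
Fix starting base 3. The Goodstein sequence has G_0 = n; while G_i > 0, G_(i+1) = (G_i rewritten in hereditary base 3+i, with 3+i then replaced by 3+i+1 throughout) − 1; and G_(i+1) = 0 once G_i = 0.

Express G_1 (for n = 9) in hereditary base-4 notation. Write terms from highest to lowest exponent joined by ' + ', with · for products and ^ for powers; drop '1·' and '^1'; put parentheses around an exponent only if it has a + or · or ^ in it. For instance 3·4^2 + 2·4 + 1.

3·4 + 3

9 —HB3→ 3^2 —bump→ 4^2 = 16 —(−1)→ 15
15 —HB4→ 3·4 + 3 —bump→ 3·5 + 3 = 18 —(−1)→ 17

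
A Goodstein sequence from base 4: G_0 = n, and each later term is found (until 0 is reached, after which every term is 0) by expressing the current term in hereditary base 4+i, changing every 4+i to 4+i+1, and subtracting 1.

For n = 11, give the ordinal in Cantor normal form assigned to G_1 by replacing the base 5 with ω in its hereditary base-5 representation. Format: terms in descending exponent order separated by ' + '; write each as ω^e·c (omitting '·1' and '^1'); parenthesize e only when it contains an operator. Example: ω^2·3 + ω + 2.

ω·2 + 2

G_0=11  [base 4] 2·4 + 3  →[4↦5]→  2·5 + 3 = 13  −1 ⇒ G_1=12
G_1=12  [base 5] 2·5 + 2  →[5↦6]→  2·6 + 2 = 14  −1 ⇒ G_2=13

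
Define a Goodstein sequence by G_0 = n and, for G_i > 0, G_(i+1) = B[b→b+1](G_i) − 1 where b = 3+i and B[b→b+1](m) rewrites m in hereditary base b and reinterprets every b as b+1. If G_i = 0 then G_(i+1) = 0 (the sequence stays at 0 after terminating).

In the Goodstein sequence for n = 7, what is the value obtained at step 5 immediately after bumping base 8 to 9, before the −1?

10

7 —HB3→ 2·3 + 1 —bump→ 2·4 + 1 = 9 —(−1)→ 8
8 —HB4→ 2·4 —bump→ 2·5 = 10 —(−1)→ 9
9 —HB5→ 5 + 4 —bump→ 6 + 4 = 10 —(−1)→ 9
9 —HB6→ 6 + 3 —bump→ 7 + 3 = 10 —(−1)→ 9
9 —HB7→ 7 + 2 —bump→ 8 + 2 = 10 —(−1)→ 9
9 —HB8→ 8 + 1 —bump→ 9 + 1 = 10 —(−1)→ 9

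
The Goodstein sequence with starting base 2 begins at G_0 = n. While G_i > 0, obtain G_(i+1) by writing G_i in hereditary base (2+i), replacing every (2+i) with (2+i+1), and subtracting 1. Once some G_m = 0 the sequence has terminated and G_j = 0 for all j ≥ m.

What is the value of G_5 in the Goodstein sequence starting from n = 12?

5764910

base 2: 12 = 2^(2 + 1) + 2^2; at 3: 3^(3 + 1) + 3^3 = 108; next = 107
base 3: 107 = 3^(3 + 1) + 2·3^2 + 2·3 + 2; at 4: 4^(4 + 1) + 2·4^2 + 2·4 + 2 = 1066; next = 1065
base 4: 1065 = 4^(4 + 1) + 2·4^2 + 2·4 + 1; at 5: 5^(5 + 1) + 2·5^2 + 2·5 + 1 = 15686; next = 15685
base 5: 15685 = 5^(5 + 1) + 2·5^2 + 2·5; at 6: 6^(6 + 1) + 2·6^2 + 2·6 = 280020; next = 280019
base 6: 280019 = 6^(6 + 1) + 2·6^2 + 6 + 5; at 7: 7^(7 + 1) + 2·7^2 + 7 + 5 = 5764911; next = 5764910
base 7: 5764910 = 7^(7 + 1) + 2·7^2 + 7 + 4; at 8: 8^(8 + 1) + 2·8^2 + 8 + 4 = 134217868; next = 134217867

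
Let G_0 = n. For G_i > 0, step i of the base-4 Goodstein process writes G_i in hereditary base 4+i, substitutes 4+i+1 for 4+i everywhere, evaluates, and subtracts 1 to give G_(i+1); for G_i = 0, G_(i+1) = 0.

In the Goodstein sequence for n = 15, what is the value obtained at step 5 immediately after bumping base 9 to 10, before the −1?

base 4: 15 = 3·4 + 3; at 5: 3·5 + 3 = 18; next = 17
base 5: 17 = 3·5 + 2; at 6: 3·6 + 2 = 20; next = 19
base 6: 19 = 3·6 + 1; at 7: 3·7 + 1 = 22; next = 21
base 7: 21 = 3·7; at 8: 3·8 = 24; next = 23
base 8: 23 = 2·8 + 7; at 9: 2·9 + 7 = 25; next = 24
base 9: 24 = 2·9 + 6; at 10: 2·10 + 6 = 26; next = 25

26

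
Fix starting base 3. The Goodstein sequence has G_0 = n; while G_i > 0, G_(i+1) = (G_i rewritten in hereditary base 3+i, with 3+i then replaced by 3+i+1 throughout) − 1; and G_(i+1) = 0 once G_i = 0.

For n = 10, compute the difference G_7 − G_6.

G_0=10  [base 3] 3^2 + 1  →[3↦4]→  4^2 + 1 = 17  −1 ⇒ G_1=16
G_1=16  [base 4] 4^2  →[4↦5]→  5^2 = 25  −1 ⇒ G_2=24
G_2=24  [base 5] 4·5 + 4  →[5↦6]→  4·6 + 4 = 28  −1 ⇒ G_3=27
G_3=27  [base 6] 4·6 + 3  →[6↦7]→  4·7 + 3 = 31  −1 ⇒ G_4=30
G_4=30  [base 7] 4·7 + 2  →[7↦8]→  4·8 + 2 = 34  −1 ⇒ G_5=33
G_5=33  [base 8] 4·8 + 1  →[8↦9]→  4·9 + 1 = 37  −1 ⇒ G_6=36
G_6=36  [base 9] 4·9  →[9↦10]→  4·10 = 40  −1 ⇒ G_7=39

3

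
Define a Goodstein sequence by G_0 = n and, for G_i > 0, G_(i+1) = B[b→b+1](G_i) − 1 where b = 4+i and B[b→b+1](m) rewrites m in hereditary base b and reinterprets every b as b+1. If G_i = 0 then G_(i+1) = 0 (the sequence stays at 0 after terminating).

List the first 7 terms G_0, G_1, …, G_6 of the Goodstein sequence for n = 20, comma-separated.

20, 29, 39, 51, 65, 81, 99

(0) 20|_4 = 4^2 + 4 ↦ 5^2 + 5|_5 = 30 ⇒ 29
(1) 29|_5 = 5^2 + 4 ↦ 6^2 + 4|_6 = 40 ⇒ 39
(2) 39|_6 = 6^2 + 3 ↦ 7^2 + 3|_7 = 52 ⇒ 51
(3) 51|_7 = 7^2 + 2 ↦ 8^2 + 2|_8 = 66 ⇒ 65
(4) 65|_8 = 8^2 + 1 ↦ 9^2 + 1|_9 = 82 ⇒ 81
(5) 81|_9 = 9^2 ↦ 10^2|_10 = 100 ⇒ 99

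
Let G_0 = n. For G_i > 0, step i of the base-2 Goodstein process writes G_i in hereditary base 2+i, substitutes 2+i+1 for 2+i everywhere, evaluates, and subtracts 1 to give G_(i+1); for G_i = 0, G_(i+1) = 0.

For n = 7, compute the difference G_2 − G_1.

step 0: 7 = 2^2 + 2 + 1; sub 3 for 2: 3^3 + 3 + 1; = 31; G_1 = 31−1 = 30
step 1: 30 = 3^3 + 3; sub 4 for 3: 4^4 + 4; = 260; G_2 = 260−1 = 259

229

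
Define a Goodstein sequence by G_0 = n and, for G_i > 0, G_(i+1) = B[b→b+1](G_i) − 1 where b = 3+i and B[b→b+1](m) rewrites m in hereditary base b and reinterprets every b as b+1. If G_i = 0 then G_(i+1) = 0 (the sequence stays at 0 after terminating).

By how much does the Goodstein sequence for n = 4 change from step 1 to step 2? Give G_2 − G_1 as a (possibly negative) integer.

0

base 3: 4 = 3 + 1; at 4: 4 + 1 = 5; next = 4
base 4: 4 = 4; at 5: 5 = 5; next = 4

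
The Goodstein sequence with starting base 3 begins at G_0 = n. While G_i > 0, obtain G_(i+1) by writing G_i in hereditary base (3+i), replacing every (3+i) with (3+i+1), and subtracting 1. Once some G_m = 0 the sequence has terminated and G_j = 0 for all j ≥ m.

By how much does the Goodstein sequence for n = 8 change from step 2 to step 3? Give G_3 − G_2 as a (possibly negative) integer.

1

G_0=8  [base 3] 2·3 + 2  →[3↦4]→  2·4 + 2 = 10  −1 ⇒ G_1=9
G_1=9  [base 4] 2·4 + 1  →[4↦5]→  2·5 + 1 = 11  −1 ⇒ G_2=10
G_2=10  [base 5] 2·5  →[5↦6]→  2·6 = 12  −1 ⇒ G_3=11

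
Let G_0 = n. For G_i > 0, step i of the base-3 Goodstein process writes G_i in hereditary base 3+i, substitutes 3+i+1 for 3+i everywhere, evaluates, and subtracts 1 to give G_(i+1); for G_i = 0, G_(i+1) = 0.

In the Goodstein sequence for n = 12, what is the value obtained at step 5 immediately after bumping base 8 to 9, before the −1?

70

(0) 12|_3 = 3^2 + 3 ↦ 4^2 + 4|_4 = 20 ⇒ 19
(1) 19|_4 = 4^2 + 3 ↦ 5^2 + 3|_5 = 28 ⇒ 27
(2) 27|_5 = 5^2 + 2 ↦ 6^2 + 2|_6 = 38 ⇒ 37
(3) 37|_6 = 6^2 + 1 ↦ 7^2 + 1|_7 = 50 ⇒ 49
(4) 49|_7 = 7^2 ↦ 8^2|_8 = 64 ⇒ 63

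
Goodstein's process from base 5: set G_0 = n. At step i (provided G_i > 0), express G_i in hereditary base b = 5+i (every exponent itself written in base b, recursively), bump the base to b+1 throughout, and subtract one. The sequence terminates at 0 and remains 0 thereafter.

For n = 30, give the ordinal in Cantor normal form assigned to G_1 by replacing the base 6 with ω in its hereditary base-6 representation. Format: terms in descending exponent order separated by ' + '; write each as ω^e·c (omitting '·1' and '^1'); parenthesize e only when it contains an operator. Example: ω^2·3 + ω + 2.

G_0 = 30. HB_5(30) = 5^2 + 5. Bump = 42. G_1 = 41.
G_1 = 41. HB_6(41) = 6^2 + 5. Bump = 54. G_2 = 53.

ω^2 + 5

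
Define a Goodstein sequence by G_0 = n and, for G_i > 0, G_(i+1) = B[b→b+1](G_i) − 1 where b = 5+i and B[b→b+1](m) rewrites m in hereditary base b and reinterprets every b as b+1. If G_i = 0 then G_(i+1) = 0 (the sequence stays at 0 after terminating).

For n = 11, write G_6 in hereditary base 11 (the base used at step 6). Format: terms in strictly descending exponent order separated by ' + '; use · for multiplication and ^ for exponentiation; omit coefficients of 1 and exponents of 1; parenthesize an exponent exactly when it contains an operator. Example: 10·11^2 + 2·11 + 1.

11 + 2

11 —HB5→ 2·5 + 1 —bump→ 2·6 + 1 = 13 —(−1)→ 12
12 —HB6→ 2·6 —bump→ 2·7 = 14 —(−1)→ 13
13 —HB7→ 7 + 6 —bump→ 8 + 6 = 14 —(−1)→ 13
13 —HB8→ 8 + 5 —bump→ 9 + 5 = 14 —(−1)→ 13
13 —HB9→ 9 + 4 —bump→ 10 + 4 = 14 —(−1)→ 13
13 —HB10→ 10 + 3 —bump→ 11 + 3 = 14 —(−1)→ 13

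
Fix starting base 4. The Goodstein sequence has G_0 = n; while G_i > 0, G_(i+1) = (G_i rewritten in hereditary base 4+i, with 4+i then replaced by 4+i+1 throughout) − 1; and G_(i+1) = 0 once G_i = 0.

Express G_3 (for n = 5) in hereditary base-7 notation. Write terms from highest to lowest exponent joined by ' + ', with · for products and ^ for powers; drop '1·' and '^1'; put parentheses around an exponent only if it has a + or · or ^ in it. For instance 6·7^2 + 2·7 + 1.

(0) 5|_4 = 4 + 1 ↦ 5 + 1|_5 = 6 ⇒ 5
(1) 5|_5 = 5 ↦ 6|_6 = 6 ⇒ 5
(2) 5|_6 = 5 ↦ 5|_7 = 5 ⇒ 4
(3) 4|_7 = 4 ↦ 4|_8 = 4 ⇒ 3

4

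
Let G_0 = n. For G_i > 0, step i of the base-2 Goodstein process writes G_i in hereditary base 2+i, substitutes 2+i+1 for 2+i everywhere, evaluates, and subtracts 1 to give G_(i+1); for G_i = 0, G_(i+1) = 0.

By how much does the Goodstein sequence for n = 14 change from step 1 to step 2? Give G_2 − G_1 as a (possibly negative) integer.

(0) 14|_2 = 2^(2 + 1) + 2^2 + 2 ↦ 3^(3 + 1) + 3^3 + 3|_3 = 111 ⇒ 110
(1) 110|_3 = 3^(3 + 1) + 3^3 + 2 ↦ 4^(4 + 1) + 4^4 + 2|_4 = 1282 ⇒ 1281

1171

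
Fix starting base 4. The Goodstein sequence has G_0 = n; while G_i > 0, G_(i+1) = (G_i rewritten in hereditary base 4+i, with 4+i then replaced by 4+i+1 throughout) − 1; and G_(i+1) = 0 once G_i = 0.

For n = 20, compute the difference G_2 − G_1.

10

i=0: 20 = 4^2 + 4 (b=4); 4→5: 5^2 + 5 = 30; 30−1 = 29
i=1: 29 = 5^2 + 4 (b=5); 5→6: 6^2 + 4 = 40; 40−1 = 39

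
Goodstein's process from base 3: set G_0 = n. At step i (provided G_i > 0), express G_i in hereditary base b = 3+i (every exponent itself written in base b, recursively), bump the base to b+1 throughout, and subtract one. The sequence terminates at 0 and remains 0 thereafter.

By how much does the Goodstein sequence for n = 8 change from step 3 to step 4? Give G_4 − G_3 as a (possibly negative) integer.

8 —HB3→ 2·3 + 2 —bump→ 2·4 + 2 = 10 —(−1)→ 9
9 —HB4→ 2·4 + 1 —bump→ 2·5 + 1 = 11 —(−1)→ 10
10 —HB5→ 2·5 —bump→ 2·6 = 12 —(−1)→ 11
11 —HB6→ 6 + 5 —bump→ 7 + 5 = 12 —(−1)→ 11

0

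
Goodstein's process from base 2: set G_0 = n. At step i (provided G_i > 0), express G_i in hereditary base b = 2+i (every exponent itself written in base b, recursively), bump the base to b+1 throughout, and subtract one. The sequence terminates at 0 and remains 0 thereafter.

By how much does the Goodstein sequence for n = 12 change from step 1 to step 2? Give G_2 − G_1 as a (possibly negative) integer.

G_0=12  [base 2] 2^(2 + 1) + 2^2  →[2↦3]→  3^(3 + 1) + 3^3 = 108  −1 ⇒ G_1=107
G_1=107  [base 3] 3^(3 + 1) + 2·3^2 + 2·3 + 2  →[3↦4]→  4^(4 + 1) + 2·4^2 + 2·4 + 2 = 1066  −1 ⇒ G_2=1065

958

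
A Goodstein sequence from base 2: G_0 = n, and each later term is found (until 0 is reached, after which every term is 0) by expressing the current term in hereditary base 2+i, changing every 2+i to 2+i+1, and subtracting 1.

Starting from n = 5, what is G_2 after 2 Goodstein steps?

255

(0) 5|_2 = 2^2 + 1 ↦ 3^3 + 1|_3 = 28 ⇒ 27
(1) 27|_3 = 3^3 ↦ 4^4|_4 = 256 ⇒ 255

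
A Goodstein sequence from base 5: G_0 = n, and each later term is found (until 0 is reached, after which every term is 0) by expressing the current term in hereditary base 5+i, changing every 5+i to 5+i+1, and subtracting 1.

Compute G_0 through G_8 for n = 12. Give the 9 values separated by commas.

(0) 12|_5 = 2·5 + 2 ↦ 2·6 + 2|_6 = 14 ⇒ 13
(1) 13|_6 = 2·6 + 1 ↦ 2·7 + 1|_7 = 15 ⇒ 14
(2) 14|_7 = 2·7 ↦ 2·8|_8 = 16 ⇒ 15
(3) 15|_8 = 8 + 7 ↦ 9 + 7|_9 = 16 ⇒ 15
(4) 15|_9 = 9 + 6 ↦ 10 + 6|_10 = 16 ⇒ 15
(5) 15|_10 = 10 + 5 ↦ 11 + 5|_11 = 16 ⇒ 15
(6) 15|_11 = 11 + 4 ↦ 12 + 4|_12 = 16 ⇒ 15
(7) 15|_12 = 12 + 3 ↦ 13 + 3|_13 = 16 ⇒ 15

12, 13, 14, 15, 15, 15, 15, 15, 15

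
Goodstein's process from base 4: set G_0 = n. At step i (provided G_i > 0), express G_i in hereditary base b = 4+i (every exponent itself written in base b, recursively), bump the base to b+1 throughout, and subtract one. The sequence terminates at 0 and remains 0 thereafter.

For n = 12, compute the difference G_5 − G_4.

1

step 0: 12 = 3·4; sub 5 for 4: 3·5; = 15; G_1 = 15−1 = 14
step 1: 14 = 2·5 + 4; sub 6 for 5: 2·6 + 4; = 16; G_2 = 16−1 = 15
step 2: 15 = 2·6 + 3; sub 7 for 6: 2·7 + 3; = 17; G_3 = 17−1 = 16
step 3: 16 = 2·7 + 2; sub 8 for 7: 2·8 + 2; = 18; G_4 = 18−1 = 17
step 4: 17 = 2·8 + 1; sub 9 for 8: 2·9 + 1; = 19; G_5 = 19−1 = 18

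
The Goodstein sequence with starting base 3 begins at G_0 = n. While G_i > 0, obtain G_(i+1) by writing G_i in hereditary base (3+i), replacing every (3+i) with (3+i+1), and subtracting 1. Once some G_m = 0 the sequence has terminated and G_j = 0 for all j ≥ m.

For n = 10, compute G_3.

27

G_0 = 10. HB_3(10) = 3^2 + 1. Bump = 17. G_1 = 16.
G_1 = 16. HB_4(16) = 4^2. Bump = 25. G_2 = 24.
G_2 = 24. HB_5(24) = 4·5 + 4. Bump = 28. G_3 = 27.
G_3 = 27. HB_6(27) = 4·6 + 3. Bump = 31. G_4 = 30.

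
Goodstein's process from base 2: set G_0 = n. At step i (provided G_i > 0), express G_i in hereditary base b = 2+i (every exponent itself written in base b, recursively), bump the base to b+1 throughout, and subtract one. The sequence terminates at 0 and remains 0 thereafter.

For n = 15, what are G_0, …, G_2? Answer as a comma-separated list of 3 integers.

15, 111, 1283

base 2: 15 = 2^(2 + 1) + 2^2 + 2 + 1; at 3: 3^(3 + 1) + 3^3 + 3 + 1 = 112; next = 111
base 3: 111 = 3^(3 + 1) + 3^3 + 3; at 4: 4^(4 + 1) + 4^4 + 4 = 1284; next = 1283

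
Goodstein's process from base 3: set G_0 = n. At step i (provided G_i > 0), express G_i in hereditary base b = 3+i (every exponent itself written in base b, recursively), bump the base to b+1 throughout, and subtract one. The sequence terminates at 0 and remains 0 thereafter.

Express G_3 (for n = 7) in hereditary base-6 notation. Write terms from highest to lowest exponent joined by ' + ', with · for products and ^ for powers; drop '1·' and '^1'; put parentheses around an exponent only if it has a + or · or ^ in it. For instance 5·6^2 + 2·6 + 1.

7 —HB3→ 2·3 + 1 —bump→ 2·4 + 1 = 9 —(−1)→ 8
8 —HB4→ 2·4 —bump→ 2·5 = 10 —(−1)→ 9
9 —HB5→ 5 + 4 —bump→ 6 + 4 = 10 —(−1)→ 9

6 + 3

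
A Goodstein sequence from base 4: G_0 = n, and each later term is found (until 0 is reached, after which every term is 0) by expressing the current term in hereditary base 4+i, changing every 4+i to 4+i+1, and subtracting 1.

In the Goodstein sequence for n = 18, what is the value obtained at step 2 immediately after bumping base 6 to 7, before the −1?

49

G_0=18  [base 4] 4^2 + 2  →[4↦5]→  5^2 + 2 = 27  −1 ⇒ G_1=26
G_1=26  [base 5] 5^2 + 1  →[5↦6]→  6^2 + 1 = 37  −1 ⇒ G_2=36
G_2=36  [base 6] 6^2  →[6↦7]→  7^2 = 49  −1 ⇒ G_3=48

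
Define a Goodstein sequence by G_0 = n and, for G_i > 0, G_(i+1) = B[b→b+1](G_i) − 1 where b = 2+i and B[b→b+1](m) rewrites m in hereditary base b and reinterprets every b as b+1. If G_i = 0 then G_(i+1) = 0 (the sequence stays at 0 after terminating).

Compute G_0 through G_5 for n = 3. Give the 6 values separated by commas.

[0] 3 ≡ 2 + 1 (base 2). Lift 3: 4. −1: 3.
[1] 3 ≡ 3 (base 3). Lift 4: 4. −1: 3.
[2] 3 ≡ 3 (base 4). Lift 5: 3. −1: 2.
[3] 2 ≡ 2 (base 5). Lift 6: 2. −1: 1.
[4] 1 ≡ 1 (base 6). Lift 7: 1. −1: 0.

3, 3, 3, 2, 1, 0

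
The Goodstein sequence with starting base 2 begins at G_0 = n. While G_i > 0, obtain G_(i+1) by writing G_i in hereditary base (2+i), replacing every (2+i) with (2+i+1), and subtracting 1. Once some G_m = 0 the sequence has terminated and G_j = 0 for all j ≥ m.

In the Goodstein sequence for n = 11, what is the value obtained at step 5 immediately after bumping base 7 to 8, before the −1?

134217728

(0) 11|_2 = 2^(2 + 1) + 2 + 1 ↦ 3^(3 + 1) + 3 + 1|_3 = 85 ⇒ 84
(1) 84|_3 = 3^(3 + 1) + 3 ↦ 4^(4 + 1) + 4|_4 = 1028 ⇒ 1027
(2) 1027|_4 = 4^(4 + 1) + 3 ↦ 5^(5 + 1) + 3|_5 = 15628 ⇒ 15627
(3) 15627|_5 = 5^(5 + 1) + 2 ↦ 6^(6 + 1) + 2|_6 = 279938 ⇒ 279937
(4) 279937|_6 = 6^(6 + 1) + 1 ↦ 7^(7 + 1) + 1|_7 = 5764802 ⇒ 5764801
(5) 5764801|_7 = 7^(7 + 1) ↦ 8^(8 + 1)|_8 = 134217728 ⇒ 134217727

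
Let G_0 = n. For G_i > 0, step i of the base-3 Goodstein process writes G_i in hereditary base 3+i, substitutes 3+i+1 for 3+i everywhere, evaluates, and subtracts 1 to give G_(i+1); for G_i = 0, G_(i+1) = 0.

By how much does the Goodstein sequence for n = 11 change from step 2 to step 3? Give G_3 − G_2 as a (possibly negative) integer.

[0] 11 ≡ 3^2 + 2 (base 3). Lift 4: 18. −1: 17.
[1] 17 ≡ 4^2 + 1 (base 4). Lift 5: 26. −1: 25.
[2] 25 ≡ 5^2 (base 5). Lift 6: 36. −1: 35.

10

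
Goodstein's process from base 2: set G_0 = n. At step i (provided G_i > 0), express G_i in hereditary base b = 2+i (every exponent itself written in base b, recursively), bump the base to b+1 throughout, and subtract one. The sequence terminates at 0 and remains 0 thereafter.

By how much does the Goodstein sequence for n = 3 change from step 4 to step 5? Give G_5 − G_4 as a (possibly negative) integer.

G_0 = 3. HB_2(3) = 2 + 1. Bump = 4. G_1 = 3.
G_1 = 3. HB_3(3) = 3. Bump = 4. G_2 = 3.
G_2 = 3. HB_4(3) = 3. Bump = 3. G_3 = 2.
G_3 = 2. HB_5(2) = 2. Bump = 2. G_4 = 1.
G_4 = 1. HB_6(1) = 1. Bump = 1. G_5 = 0.

-1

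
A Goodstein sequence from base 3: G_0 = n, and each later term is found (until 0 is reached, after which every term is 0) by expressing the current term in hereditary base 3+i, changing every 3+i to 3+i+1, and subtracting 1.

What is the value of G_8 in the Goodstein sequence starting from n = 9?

G_0=9  [base 3] 3^2  →[3↦4]→  4^2 = 16  −1 ⇒ G_1=15
G_1=15  [base 4] 3·4 + 3  →[4↦5]→  3·5 + 3 = 18  −1 ⇒ G_2=17
G_2=17  [base 5] 3·5 + 2  →[5↦6]→  3·6 + 2 = 20  −1 ⇒ G_3=19
G_3=19  [base 6] 3·6 + 1  →[6↦7]→  3·7 + 1 = 22  −1 ⇒ G_4=21
G_4=21  [base 7] 3·7  →[7↦8]→  3·8 = 24  −1 ⇒ G_5=23
G_5=23  [base 8] 2·8 + 7  →[8↦9]→  2·9 + 7 = 25  −1 ⇒ G_6=24
G_6=24  [base 9] 2·9 + 6  →[9↦10]→  2·10 + 6 = 26  −1 ⇒ G_7=25
G_7=25  [base 10] 2·10 + 5  →[10↦11]→  2·11 + 5 = 27  −1 ⇒ G_8=26
G_8=26  [base 11] 2·11 + 4  →[11↦12]→  2·12 + 4 = 28  −1 ⇒ G_9=27

26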